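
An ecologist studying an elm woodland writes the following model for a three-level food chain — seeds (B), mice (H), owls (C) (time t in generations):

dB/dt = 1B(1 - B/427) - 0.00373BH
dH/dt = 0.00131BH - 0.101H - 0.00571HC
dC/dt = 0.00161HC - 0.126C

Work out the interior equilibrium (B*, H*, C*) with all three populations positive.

B* ≈ 302, H* ≈ 78.3, C* ≈ 51.7

From dC/dt = 0: 0.00161H* = 0.126, so H* = 78.3.
From dB/dt = 0: 1(1 - B*/427) = 0.00373·78.3, giving B* = 427·(1 - 0.292) = 302.
From dH/dt = 0: 0.00131·302 - 0.101 = 0.00571C*, so C* = 0.295/0.00571 = 51.7.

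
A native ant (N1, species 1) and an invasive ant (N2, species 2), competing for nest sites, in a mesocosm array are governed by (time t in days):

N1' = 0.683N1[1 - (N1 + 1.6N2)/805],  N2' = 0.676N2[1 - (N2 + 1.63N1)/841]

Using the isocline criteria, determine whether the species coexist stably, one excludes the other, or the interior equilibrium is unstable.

Compare the nullcline intercepts: K1/α12 = 805/1.6 = 503 < K2 = 841; K2/α21 = 841/1.63 = 516 < K1 = 805.
Since both are reversed, neither can invade when rare; the interior point is a saddle.

unstable coexistence (outcome depends on initial conditions)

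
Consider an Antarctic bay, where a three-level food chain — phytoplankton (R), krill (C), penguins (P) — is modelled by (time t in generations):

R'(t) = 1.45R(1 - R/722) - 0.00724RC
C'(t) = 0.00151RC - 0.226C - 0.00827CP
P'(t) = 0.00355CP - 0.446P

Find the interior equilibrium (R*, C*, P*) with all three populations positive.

From dP/dt = 0: 0.00355C* = 0.446, so C* = 126.
From dR/dt = 0: 1.45(1 - R*/722) = 0.00724·126, giving R* = 722·(1 - 0.627) = 269.
From dC/dt = 0: 0.00151·269 - 0.226 = 0.00827P*, so P* = 0.18/0.00827 = 21.8.

R* ≈ 269, C* ≈ 126, P* ≈ 21.8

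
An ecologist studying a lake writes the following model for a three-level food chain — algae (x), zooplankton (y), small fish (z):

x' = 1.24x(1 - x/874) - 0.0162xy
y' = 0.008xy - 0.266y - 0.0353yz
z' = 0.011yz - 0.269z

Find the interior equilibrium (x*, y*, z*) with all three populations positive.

x* ≈ 595, y* ≈ 24.5, z* ≈ 127

From dz/dt = 0: 0.011y* = 0.269, so y* = 24.5.
From dx/dt = 0: 1.24(1 - x*/874) = 0.0162·24.5, giving x* = 874·(1 - 0.319) = 595.
From dy/dt = 0: 0.008·595 - 0.266 = 0.0353z*, so z* = 4.49/0.0353 = 127.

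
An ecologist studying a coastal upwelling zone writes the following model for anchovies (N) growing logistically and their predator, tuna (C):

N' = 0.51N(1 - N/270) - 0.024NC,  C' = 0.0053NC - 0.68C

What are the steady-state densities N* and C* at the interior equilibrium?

N* ≈ 128, C* ≈ 11.2

From dC/dt = 0 with C > 0: 0.0053N* = 0.68, so N* = 128.
Substitute into dN/dt = 0: 0.51(1 - 128/270) = 0.024C*.
The bracket is 0.525, giving C* = 0.268/0.024 = 11.2.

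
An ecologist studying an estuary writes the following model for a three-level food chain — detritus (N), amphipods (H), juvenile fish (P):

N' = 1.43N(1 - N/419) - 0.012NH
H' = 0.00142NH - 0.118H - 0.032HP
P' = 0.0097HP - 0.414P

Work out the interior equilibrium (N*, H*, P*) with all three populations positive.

From dP/dt = 0: 0.0097H* = 0.414, so H* = 42.7.
From dN/dt = 0: 1.43(1 - N*/419) = 0.012·42.7, giving N* = 419·(1 - 0.358) = 269.
From dH/dt = 0: 0.00142·269 - 0.118 = 0.032P*, so P* = 0.264/0.032 = 8.25.

N* ≈ 269, H* ≈ 42.7, P* ≈ 8.25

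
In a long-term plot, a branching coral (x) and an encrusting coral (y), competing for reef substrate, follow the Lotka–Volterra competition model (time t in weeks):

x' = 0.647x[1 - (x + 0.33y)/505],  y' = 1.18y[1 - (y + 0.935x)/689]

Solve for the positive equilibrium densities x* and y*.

Setting both brackets to zero gives the nullclines x + 0.33y = 505 and 0.935x + y = 689.
Substituting y = 689 - 0.935x into the first: x(1 - 0.33·0.935) = 505 - 0.33·689.
So x* = 278/0.691 = 402, and then y* = 689 - 0.935·402 = 314.

x* ≈ 402, y* ≈ 314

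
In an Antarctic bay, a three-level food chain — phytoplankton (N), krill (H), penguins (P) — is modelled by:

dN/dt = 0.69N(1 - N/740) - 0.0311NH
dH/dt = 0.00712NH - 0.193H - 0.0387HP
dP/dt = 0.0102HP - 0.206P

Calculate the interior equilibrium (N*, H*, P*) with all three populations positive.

From dP/dt = 0: 0.0102H* = 0.206, so H* = 20.2.
From dN/dt = 0: 0.69(1 - N*/740) = 0.0311·20.2, giving N* = 740·(1 - 0.91) = 66.4.
From dH/dt = 0: 0.00712·66.4 - 0.193 = 0.0387P*, so P* = 0.28/0.0387 = 7.23.

N* ≈ 66.4, H* ≈ 20.2, P* ≈ 7.23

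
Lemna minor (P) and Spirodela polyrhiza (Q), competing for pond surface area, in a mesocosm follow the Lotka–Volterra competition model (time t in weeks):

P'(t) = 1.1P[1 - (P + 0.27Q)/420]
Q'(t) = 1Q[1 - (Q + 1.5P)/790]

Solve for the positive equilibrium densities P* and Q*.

Setting both brackets to zero gives the nullclines P + 0.27Q = 420 and 1.5P + Q = 790.
Substituting Q = 790 - 1.5P into the first: P(1 - 0.27·1.5) = 420 - 0.27·790.
So P* = 207/0.595 = 347, and then Q* = 790 - 1.5·347 = 269.

P* ≈ 347, Q* ≈ 269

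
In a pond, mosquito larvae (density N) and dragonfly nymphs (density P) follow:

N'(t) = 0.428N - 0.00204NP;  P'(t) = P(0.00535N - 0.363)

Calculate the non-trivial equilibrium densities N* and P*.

Set dP/dt = 0 with P > 0: 0.00535N - 0.363 = 0, so N* = 0.363/0.00535 = 67.9.
Set dN/dt = 0 with N > 0: 0.428 - 0.00204P = 0, so P* = 0.428/0.00204 = 210.

N* ≈ 67.9, P* ≈ 210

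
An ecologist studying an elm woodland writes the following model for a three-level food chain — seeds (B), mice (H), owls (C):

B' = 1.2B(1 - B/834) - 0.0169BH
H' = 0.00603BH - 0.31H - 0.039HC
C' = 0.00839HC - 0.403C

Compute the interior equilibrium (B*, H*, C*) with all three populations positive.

B* ≈ 270, H* ≈ 48, C* ≈ 33.8

From dC/dt = 0: 0.00839H* = 0.403, so H* = 48.
From dB/dt = 0: 1.2(1 - B*/834) = 0.0169·48, giving B* = 834·(1 - 0.676) = 270.
From dH/dt = 0: 0.00603·270 - 0.31 = 0.039C*, so C* = 1.32/0.039 = 33.8.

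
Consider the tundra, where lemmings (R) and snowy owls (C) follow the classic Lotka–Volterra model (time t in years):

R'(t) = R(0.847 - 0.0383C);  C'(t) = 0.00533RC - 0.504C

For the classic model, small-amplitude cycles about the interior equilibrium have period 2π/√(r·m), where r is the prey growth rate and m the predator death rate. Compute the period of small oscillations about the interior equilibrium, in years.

Here r = 0.847 and m = 0.504, so r·m = 0.427.
ω = √0.427 = 0.653 per year, hence T = 2π/ω ≈ 9.62 years.

T ≈ 9.62 years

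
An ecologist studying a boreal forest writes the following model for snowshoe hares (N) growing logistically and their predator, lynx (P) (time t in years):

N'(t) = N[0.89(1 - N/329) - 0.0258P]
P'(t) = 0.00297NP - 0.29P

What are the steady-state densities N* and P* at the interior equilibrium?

N* ≈ 97.6, P* ≈ 24.3

From dP/dt = 0 with P > 0: 0.00297N* = 0.29, so N* = 97.6.
Substitute into dN/dt = 0: 0.89(1 - 97.6/329) = 0.0258P*.
The bracket is 0.703, giving P* = 0.626/0.0258 = 24.3.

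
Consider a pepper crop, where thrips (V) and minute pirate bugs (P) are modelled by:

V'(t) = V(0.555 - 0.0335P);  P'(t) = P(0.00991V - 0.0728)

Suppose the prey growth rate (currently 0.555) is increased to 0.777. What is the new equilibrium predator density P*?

P* ≈ 23.2

At the interior fixed point, setting dV/dt = 0 with V > 0 fixes P* = (prey growth rate)/(VP coefficient) — independent of the other coefficients.
With the change, P* = 0.777/0.0335 = 23.2; it rises from 16.6.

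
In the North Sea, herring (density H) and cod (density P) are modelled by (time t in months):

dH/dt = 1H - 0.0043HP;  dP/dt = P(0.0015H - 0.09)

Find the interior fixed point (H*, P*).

H* ≈ 60, P* ≈ 233

Set dP/dt = 0 with P > 0: 0.0015H - 0.09 = 0, so H* = 0.09/0.0015 = 60.
Set dH/dt = 0 with H > 0: 1 - 0.0043P = 0, so P* = 1/0.0043 = 233.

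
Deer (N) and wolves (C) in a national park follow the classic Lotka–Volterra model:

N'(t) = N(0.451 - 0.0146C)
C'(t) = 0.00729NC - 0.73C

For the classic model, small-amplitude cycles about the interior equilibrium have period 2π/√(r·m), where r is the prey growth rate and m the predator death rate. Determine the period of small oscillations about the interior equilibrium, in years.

T ≈ 11 years

Here r = 0.451 and m = 0.73, so r·m = 0.329.
ω = √0.329 = 0.574 per year, hence T = 2π/ω ≈ 11 years.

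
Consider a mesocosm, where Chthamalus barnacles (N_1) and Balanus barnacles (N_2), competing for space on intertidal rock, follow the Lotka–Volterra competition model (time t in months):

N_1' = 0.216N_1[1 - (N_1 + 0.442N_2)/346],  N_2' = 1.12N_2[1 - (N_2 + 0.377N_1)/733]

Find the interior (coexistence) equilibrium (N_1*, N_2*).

Setting both brackets to zero gives the nullclines N_1 + 0.442N_2 = 346 and 0.377N_1 + N_2 = 733.
Substituting N_2 = 733 - 0.377N_1 into the first: N_1(1 - 0.442·0.377) = 346 - 0.442·733.
So N_1* = 22/0.833 = 26.4, and then N_2* = 733 - 0.377·26.4 = 723.

N_1* ≈ 26.4, N_2* ≈ 723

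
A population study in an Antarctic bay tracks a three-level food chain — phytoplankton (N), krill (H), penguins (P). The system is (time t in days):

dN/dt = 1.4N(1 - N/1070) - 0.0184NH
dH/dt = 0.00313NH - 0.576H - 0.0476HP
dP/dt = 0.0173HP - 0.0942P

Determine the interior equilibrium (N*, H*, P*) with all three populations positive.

From dP/dt = 0: 0.0173H* = 0.0942, so H* = 5.45.
From dN/dt = 0: 1.4(1 - N*/1070) = 0.0184·5.45, giving N* = 1070·(1 - 0.0716) = 993.
From dH/dt = 0: 0.00313·993 - 0.576 = 0.0476P*, so P* = 2.53/0.0476 = 53.2.

N* ≈ 993, H* ≈ 5.45, P* ≈ 53.2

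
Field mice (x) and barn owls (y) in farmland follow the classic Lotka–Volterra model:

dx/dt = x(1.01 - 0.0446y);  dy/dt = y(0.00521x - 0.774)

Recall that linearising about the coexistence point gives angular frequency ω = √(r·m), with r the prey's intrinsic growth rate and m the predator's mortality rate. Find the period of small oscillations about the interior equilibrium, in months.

T ≈ 7.11 months

Here r = 1.01 and m = 0.774, so r·m = 0.782.
ω = √0.782 = 0.884 per month, hence T = 2π/ω ≈ 7.11 months.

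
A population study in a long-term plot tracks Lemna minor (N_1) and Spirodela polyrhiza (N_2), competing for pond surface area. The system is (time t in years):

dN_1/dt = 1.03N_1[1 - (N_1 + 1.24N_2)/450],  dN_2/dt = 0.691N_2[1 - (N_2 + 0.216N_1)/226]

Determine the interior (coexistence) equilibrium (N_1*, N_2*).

N_1* ≈ 232, N_2* ≈ 176

Setting both brackets to zero gives the nullclines N_1 + 1.24N_2 = 450 and 0.216N_1 + N_2 = 226.
Substituting N_2 = 226 - 0.216N_1 into the first: N_1(1 - 1.24·0.216) = 450 - 1.24·226.
So N_1* = 170/0.732 = 232, and then N_2* = 226 - 0.216·232 = 176.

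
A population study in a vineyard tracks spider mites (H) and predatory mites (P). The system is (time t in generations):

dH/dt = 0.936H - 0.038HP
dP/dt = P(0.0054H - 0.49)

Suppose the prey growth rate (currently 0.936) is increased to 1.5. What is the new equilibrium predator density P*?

At the interior fixed point, setting dH/dt = 0 with H > 0 fixes P* = (prey growth rate)/(HP coefficient) — independent of the other coefficients.
With the change, P* = 1.5/0.038 = 39.5; it rises from 24.6.

P* ≈ 39.5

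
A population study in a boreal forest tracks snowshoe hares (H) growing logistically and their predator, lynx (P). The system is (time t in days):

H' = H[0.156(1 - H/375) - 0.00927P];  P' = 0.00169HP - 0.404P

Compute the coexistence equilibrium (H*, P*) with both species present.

From dP/dt = 0 with P > 0: 0.00169H* = 0.404, so H* = 239.
Substitute into dH/dt = 0: 0.156(1 - 239/375) = 0.00927P*.
The bracket is 0.363, giving P* = 0.0566/0.00927 = 6.1.

H* ≈ 239, P* ≈ 6.1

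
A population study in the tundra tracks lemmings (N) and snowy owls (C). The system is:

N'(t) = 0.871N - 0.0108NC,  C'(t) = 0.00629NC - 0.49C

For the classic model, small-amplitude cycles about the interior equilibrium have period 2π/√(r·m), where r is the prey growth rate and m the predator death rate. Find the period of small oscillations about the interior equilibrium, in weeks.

Here r = 0.871 and m = 0.49, so r·m = 0.427.
ω = √0.427 = 0.653 per week, hence T = 2π/ω ≈ 9.62 weeks.

T ≈ 9.62 weeks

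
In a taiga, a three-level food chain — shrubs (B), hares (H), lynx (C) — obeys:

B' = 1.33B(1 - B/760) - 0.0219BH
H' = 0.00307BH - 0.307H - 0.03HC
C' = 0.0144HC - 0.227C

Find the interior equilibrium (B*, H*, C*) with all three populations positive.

From dC/dt = 0: 0.0144H* = 0.227, so H* = 15.8.
From dB/dt = 0: 1.33(1 - B*/760) = 0.0219·15.8, giving B* = 760·(1 - 0.26) = 563.
From dH/dt = 0: 0.00307·563 - 0.307 = 0.03C*, so C* = 1.42/0.03 = 47.4.

B* ≈ 563, H* ≈ 15.8, C* ≈ 47.4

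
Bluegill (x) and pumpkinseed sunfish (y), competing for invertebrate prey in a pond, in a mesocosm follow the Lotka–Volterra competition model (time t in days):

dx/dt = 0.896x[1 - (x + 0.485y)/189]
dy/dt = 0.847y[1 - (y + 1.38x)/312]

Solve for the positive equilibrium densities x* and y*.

x* ≈ 114, y* ≈ 155

Setting both brackets to zero gives the nullclines x + 0.485y = 189 and 1.38x + y = 312.
Substituting y = 312 - 1.38x into the first: x(1 - 0.485·1.38) = 189 - 0.485·312.
So x* = 37.7/0.331 = 114, and then y* = 312 - 1.38·114 = 155.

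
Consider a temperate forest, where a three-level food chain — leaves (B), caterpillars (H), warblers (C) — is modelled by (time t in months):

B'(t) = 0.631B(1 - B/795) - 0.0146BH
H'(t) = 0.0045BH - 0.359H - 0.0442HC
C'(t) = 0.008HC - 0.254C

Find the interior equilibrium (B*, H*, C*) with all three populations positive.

B* ≈ 211, H* ≈ 31.8, C* ≈ 13.4

From dC/dt = 0: 0.008H* = 0.254, so H* = 31.8.
From dB/dt = 0: 0.631(1 - B*/795) = 0.0146·31.8, giving B* = 795·(1 - 0.735) = 211.
From dH/dt = 0: 0.0045·211 - 0.359 = 0.0442C*, so C* = 0.59/0.0442 = 13.4.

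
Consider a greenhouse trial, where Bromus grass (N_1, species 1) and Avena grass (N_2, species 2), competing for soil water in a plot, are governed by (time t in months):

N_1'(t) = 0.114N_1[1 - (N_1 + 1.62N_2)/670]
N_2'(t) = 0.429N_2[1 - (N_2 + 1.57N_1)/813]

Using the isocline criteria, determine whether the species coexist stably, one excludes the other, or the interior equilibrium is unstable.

unstable coexistence (outcome depends on initial conditions)

Compare the nullcline intercepts: K1/α12 = 670/1.62 = 414 < K2 = 813; K2/α21 = 813/1.57 = 518 < K1 = 670.
Since both are reversed, neither can invade when rare; the interior point is a saddle.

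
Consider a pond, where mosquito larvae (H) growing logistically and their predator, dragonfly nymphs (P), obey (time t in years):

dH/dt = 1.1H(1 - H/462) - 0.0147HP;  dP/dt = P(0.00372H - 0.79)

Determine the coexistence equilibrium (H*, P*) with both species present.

H* ≈ 212, P* ≈ 40.4

From dP/dt = 0 with P > 0: 0.00372H* = 0.79, so H* = 212.
Substitute into dH/dt = 0: 1.1(1 - 212/462) = 0.0147P*.
The bracket is 0.54, giving P* = 0.594/0.0147 = 40.4.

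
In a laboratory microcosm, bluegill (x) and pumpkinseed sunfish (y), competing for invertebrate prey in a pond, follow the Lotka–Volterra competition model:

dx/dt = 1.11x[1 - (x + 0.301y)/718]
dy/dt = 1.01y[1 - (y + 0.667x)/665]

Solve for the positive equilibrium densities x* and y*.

x* ≈ 648, y* ≈ 233

Setting both brackets to zero gives the nullclines x + 0.301y = 718 and 0.667x + y = 665.
Substituting y = 665 - 0.667x into the first: x(1 - 0.301·0.667) = 718 - 0.301·665.
So x* = 518/0.799 = 648, and then y* = 665 - 0.667·648 = 233.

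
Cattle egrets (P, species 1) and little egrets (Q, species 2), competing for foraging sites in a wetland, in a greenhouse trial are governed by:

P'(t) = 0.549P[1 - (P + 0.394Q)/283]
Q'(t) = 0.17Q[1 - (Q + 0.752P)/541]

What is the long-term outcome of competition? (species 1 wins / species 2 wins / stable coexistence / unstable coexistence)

Compare the nullcline intercepts: K1/α12 = 283/0.394 = 718 > K2 = 541; K2/α21 = 541/0.752 = 719 > K1 = 283.
Since both inequalities hold, each species can invade when rare, so the interior equilibrium is stable.

stable coexistence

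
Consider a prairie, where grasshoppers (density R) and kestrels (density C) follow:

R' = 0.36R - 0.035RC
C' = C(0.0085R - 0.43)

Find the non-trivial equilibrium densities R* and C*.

Set dC/dt = 0 with C > 0: 0.0085R - 0.43 = 0, so R* = 0.43/0.0085 = 50.6.
Set dR/dt = 0 with R > 0: 0.36 - 0.035C = 0, so C* = 0.36/0.035 = 10.3.

R* ≈ 50.6, C* ≈ 10.3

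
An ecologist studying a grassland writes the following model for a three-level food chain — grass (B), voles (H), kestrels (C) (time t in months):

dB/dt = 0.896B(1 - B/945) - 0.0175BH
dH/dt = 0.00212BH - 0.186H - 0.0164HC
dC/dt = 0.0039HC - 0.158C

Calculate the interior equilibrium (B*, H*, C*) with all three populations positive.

B* ≈ 197, H* ≈ 40.5, C* ≈ 14.2

From dC/dt = 0: 0.0039H* = 0.158, so H* = 40.5.
From dB/dt = 0: 0.896(1 - B*/945) = 0.0175·40.5, giving B* = 945·(1 - 0.791) = 197.
From dH/dt = 0: 0.00212·197 - 0.186 = 0.0164C*, so C* = 0.232/0.0164 = 14.2.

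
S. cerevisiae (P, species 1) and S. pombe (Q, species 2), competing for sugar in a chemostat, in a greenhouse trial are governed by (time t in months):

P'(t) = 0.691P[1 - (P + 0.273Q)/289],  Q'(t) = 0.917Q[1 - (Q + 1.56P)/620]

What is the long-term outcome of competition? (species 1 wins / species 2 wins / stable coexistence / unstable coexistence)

Compare the nullcline intercepts: K1/α12 = 289/0.273 = 1060 > K2 = 620; K2/α21 = 620/1.56 = 397 > K1 = 289.
Since both inequalities hold, each species can invade when rare, so the interior equilibrium is stable.

stable coexistence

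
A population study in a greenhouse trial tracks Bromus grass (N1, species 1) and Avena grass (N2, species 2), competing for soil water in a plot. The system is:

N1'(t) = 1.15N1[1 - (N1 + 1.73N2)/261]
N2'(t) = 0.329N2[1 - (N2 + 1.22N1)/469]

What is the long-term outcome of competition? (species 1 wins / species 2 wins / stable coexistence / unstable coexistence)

species 2 excludes species 1

Compare the nullcline intercepts: K1/α12 = 261/1.73 = 151 < K2 = 469; K2/α21 = 469/1.22 = 384 > K1 = 261.
Since the inequalities point opposite ways, species 2 can invade but species 1 cannot.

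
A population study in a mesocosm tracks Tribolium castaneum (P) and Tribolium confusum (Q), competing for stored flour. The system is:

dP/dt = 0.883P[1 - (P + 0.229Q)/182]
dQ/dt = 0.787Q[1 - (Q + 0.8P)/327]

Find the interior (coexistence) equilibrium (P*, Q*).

Setting both brackets to zero gives the nullclines P + 0.229Q = 182 and 0.8P + Q = 327.
Substituting Q = 327 - 0.8P into the first: P(1 - 0.229·0.8) = 182 - 0.229·327.
So P* = 107/0.817 = 131, and then Q* = 327 - 0.8·131 = 222.

P* ≈ 131, Q* ≈ 222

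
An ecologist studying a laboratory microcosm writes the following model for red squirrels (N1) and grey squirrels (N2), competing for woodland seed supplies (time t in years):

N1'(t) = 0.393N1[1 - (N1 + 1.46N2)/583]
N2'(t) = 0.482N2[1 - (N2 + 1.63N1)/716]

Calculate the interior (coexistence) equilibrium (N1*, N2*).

N1* ≈ 335, N2* ≈ 170

Setting both brackets to zero gives the nullclines N1 + 1.46N2 = 583 and 1.63N1 + N2 = 716.
Substituting N2 = 716 - 1.63N1 into the first: N1(1 - 1.46·1.63) = 583 - 1.46·716.
So N1* = -462/-1.38 = 335, and then N2* = 716 - 1.63·335 = 170.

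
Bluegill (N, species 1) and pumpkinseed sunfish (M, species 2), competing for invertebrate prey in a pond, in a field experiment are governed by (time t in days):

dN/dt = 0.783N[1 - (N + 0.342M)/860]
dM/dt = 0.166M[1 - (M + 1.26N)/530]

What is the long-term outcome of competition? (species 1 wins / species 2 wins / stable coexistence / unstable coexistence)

species 1 excludes species 2

Compare the nullcline intercepts: K1/α12 = 860/0.342 = 2510 > K2 = 530; K2/α21 = 530/1.26 = 421 < K1 = 860.
Since the inequalities point opposite ways, species 1 can invade but species 2 cannot.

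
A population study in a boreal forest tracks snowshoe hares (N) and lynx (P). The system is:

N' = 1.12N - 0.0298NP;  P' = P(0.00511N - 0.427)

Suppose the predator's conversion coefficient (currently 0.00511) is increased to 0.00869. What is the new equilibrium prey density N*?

N* ≈ 49.1

At the interior fixed point, setting dP/dt = 0 with P > 0 fixes N* = (predator death rate)/(NP coefficient) — independent of the other coefficients.
With the change, N* = 0.427/0.00869 = 49.1; it falls from 83.6.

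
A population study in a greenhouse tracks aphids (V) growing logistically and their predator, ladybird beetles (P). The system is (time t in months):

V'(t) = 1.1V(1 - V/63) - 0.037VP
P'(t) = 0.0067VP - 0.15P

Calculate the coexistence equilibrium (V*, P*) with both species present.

From dP/dt = 0 with P > 0: 0.0067V* = 0.15, so V* = 22.4.
Substitute into dV/dt = 0: 1.1(1 - 22.4/63) = 0.037P*.
The bracket is 0.645, giving P* = 0.709/0.037 = 19.2.

V* ≈ 22.4, P* ≈ 19.2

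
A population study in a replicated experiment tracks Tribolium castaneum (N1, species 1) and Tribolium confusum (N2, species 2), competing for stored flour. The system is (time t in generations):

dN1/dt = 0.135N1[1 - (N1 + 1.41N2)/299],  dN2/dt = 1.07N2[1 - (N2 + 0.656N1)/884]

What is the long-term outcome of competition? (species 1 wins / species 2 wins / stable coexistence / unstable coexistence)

Compare the nullcline intercepts: K1/α12 = 299/1.41 = 212 < K2 = 884; K2/α21 = 884/0.656 = 1350 > K1 = 299.
Since the inequalities point opposite ways, species 2 can invade but species 1 cannot.

species 2 excludes species 1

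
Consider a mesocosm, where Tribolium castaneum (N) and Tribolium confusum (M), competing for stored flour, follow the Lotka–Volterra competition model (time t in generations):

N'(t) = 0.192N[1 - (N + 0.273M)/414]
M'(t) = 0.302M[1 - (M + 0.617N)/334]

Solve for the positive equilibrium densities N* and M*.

N* ≈ 388, M* ≈ 94.5

Setting both brackets to zero gives the nullclines N + 0.273M = 414 and 0.617N + M = 334.
Substituting M = 334 - 0.617N into the first: N(1 - 0.273·0.617) = 414 - 0.273·334.
So N* = 323/0.832 = 388, and then M* = 334 - 0.617·388 = 94.5.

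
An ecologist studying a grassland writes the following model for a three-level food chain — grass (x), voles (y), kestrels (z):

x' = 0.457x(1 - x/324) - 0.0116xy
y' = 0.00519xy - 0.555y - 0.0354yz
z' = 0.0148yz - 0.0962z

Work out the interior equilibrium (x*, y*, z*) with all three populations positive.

From dz/dt = 0: 0.0148y* = 0.0962, so y* = 6.5.
From dx/dt = 0: 0.457(1 - x*/324) = 0.0116·6.5, giving x* = 324·(1 - 0.165) = 271.
From dy/dt = 0: 0.00519·271 - 0.555 = 0.0354z*, so z* = 0.849/0.0354 = 24.

x* ≈ 271, y* ≈ 6.5, z* ≈ 24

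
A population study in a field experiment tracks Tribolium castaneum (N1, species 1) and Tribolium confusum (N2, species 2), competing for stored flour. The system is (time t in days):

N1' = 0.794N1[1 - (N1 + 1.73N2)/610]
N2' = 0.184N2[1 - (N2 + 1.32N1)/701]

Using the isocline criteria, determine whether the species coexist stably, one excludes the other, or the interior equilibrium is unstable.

unstable coexistence (outcome depends on initial conditions)

Compare the nullcline intercepts: K1/α12 = 610/1.73 = 353 < K2 = 701; K2/α21 = 701/1.32 = 531 < K1 = 610.
Since both are reversed, neither can invade when rare; the interior point is a saddle.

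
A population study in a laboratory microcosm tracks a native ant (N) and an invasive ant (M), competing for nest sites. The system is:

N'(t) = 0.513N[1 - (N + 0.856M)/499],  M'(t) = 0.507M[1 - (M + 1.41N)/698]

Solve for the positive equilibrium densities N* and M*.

N* ≈ 476, M* ≈ 27

Setting both brackets to zero gives the nullclines N + 0.856M = 499 and 1.41N + M = 698.
Substituting M = 698 - 1.41N into the first: N(1 - 0.856·1.41) = 499 - 0.856·698.
So N* = -98.5/-0.207 = 476, and then M* = 698 - 1.41·476 = 27.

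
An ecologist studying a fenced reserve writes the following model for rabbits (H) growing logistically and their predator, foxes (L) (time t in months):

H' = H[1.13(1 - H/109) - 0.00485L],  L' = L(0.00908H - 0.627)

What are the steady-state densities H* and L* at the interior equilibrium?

From dL/dt = 0 with L > 0: 0.00908H* = 0.627, so H* = 69.1.
Substitute into dH/dt = 0: 1.13(1 - 69.1/109) = 0.00485L*.
The bracket is 0.366, giving L* = 0.414/0.00485 = 85.4.

H* ≈ 69.1, L* ≈ 85.4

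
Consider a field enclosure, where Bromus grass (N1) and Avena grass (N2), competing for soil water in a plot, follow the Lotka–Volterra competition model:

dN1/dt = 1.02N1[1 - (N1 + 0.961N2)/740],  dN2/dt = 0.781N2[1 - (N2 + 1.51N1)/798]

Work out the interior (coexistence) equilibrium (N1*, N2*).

N1* ≈ 59.6, N2* ≈ 708

Setting both brackets to zero gives the nullclines N1 + 0.961N2 = 740 and 1.51N1 + N2 = 798.
Substituting N2 = 798 - 1.51N1 into the first: N1(1 - 0.961·1.51) = 740 - 0.961·798.
So N1* = -26.9/-0.451 = 59.6, and then N2* = 798 - 1.51·59.6 = 708.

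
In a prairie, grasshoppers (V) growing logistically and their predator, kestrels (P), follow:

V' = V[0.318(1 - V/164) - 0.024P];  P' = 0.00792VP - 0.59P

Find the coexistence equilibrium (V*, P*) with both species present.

V* ≈ 74.5, P* ≈ 7.23

From dP/dt = 0 with P > 0: 0.00792V* = 0.59, so V* = 74.5.
Substitute into dV/dt = 0: 0.318(1 - 74.5/164) = 0.024P*.
The bracket is 0.546, giving P* = 0.174/0.024 = 7.23.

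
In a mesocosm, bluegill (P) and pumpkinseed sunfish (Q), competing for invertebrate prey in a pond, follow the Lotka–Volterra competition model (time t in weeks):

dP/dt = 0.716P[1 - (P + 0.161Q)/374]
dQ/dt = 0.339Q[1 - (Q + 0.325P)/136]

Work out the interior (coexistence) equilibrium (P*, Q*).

P* ≈ 372, Q* ≈ 15.2

Setting both brackets to zero gives the nullclines P + 0.161Q = 374 and 0.325P + Q = 136.
Substituting Q = 136 - 0.325P into the first: P(1 - 0.161·0.325) = 374 - 0.161·136.
So P* = 352/0.948 = 372, and then Q* = 136 - 0.325·372 = 15.2.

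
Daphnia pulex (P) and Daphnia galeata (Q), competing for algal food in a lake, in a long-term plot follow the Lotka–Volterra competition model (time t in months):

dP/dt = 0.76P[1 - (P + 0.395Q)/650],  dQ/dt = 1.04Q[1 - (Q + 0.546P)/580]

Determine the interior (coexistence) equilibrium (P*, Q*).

Setting both brackets to zero gives the nullclines P + 0.395Q = 650 and 0.546P + Q = 580.
Substituting Q = 580 - 0.546P into the first: P(1 - 0.395·0.546) = 650 - 0.395·580.
So P* = 421/0.784 = 537, and then Q* = 580 - 0.546·537 = 287.

P* ≈ 537, Q* ≈ 287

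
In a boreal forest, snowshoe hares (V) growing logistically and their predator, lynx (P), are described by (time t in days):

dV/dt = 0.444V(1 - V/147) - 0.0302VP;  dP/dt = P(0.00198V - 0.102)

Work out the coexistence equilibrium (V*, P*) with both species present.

From dP/dt = 0 with P > 0: 0.00198V* = 0.102, so V* = 51.5.
Substitute into dV/dt = 0: 0.444(1 - 51.5/147) = 0.0302P*.
The bracket is 0.65, giving P* = 0.288/0.0302 = 9.55.

V* ≈ 51.5, P* ≈ 9.55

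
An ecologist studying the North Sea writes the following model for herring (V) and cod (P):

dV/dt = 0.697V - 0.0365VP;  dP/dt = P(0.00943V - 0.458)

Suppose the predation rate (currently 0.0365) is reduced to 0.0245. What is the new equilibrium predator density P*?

At the interior fixed point, setting dV/dt = 0 with V > 0 fixes P* = (prey growth rate)/(VP coefficient) — independent of the other coefficients.
With the change, P* = 0.697/0.0245 = 28.4; it rises from 19.1.

P* ≈ 28.4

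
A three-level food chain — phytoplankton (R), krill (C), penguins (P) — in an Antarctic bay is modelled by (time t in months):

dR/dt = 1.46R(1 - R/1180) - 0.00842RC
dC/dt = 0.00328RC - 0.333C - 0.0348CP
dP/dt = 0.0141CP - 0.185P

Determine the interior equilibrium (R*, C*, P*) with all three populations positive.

From dP/dt = 0: 0.0141C* = 0.185, so C* = 13.1.
From dR/dt = 0: 1.46(1 - R*/1180) = 0.00842·13.1, giving R* = 1180·(1 - 0.0757) = 1090.
From dC/dt = 0: 0.00328·1090 - 0.333 = 0.0348P*, so P* = 3.24/0.0348 = 93.2.

R* ≈ 1090, C* ≈ 13.1, P* ≈ 93.2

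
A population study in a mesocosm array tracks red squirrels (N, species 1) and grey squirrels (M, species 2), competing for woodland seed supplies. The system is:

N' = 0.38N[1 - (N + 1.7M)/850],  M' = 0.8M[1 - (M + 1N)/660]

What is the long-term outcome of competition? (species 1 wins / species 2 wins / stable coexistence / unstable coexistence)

unstable coexistence (outcome depends on initial conditions)

Compare the nullcline intercepts: K1/α12 = 850/1.7 = 500 < K2 = 660; K2/α21 = 660/1 = 660 < K1 = 850.
Since both are reversed, neither can invade when rare; the interior point is a saddle.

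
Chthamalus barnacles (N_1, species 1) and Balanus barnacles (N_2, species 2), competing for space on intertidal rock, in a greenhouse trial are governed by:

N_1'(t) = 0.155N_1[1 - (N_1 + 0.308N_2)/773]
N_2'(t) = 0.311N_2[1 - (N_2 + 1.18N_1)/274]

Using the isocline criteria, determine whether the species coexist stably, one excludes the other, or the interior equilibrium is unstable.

Compare the nullcline intercepts: K1/α12 = 773/0.308 = 2510 > K2 = 274; K2/α21 = 274/1.18 = 232 < K1 = 773.
Since the inequalities point opposite ways, species 1 can invade but species 2 cannot.

species 1 excludes species 2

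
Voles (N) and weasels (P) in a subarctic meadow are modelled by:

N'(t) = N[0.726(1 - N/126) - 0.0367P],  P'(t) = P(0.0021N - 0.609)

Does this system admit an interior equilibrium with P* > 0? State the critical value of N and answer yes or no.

Threshold N = 290; K < 290, so no, the predator goes extinct.

The predator equation gives dP/dt > 0 only when N > 0.609/0.0021 = 290.
Without the predator, N → K = 126. Since 126 < 290, the predator cannot invade.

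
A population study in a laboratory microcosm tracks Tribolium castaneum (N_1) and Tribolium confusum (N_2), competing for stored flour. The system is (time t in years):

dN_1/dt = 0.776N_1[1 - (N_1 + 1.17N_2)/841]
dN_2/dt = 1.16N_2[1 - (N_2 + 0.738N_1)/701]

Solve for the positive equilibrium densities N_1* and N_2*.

N_1* ≈ 153, N_2* ≈ 588

Setting both brackets to zero gives the nullclines N_1 + 1.17N_2 = 841 and 0.738N_1 + N_2 = 701.
Substituting N_2 = 701 - 0.738N_1 into the first: N_1(1 - 1.17·0.738) = 841 - 1.17·701.
So N_1* = 20.8/0.137 = 153, and then N_2* = 701 - 0.738·153 = 588.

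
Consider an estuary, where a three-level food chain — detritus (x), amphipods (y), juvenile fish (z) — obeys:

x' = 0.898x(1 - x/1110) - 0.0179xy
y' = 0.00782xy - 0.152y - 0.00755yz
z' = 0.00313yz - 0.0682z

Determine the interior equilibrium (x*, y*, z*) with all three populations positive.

From dz/dt = 0: 0.00313y* = 0.0682, so y* = 21.8.
From dx/dt = 0: 0.898(1 - x*/1110) = 0.0179·21.8, giving x* = 1110·(1 - 0.434) = 628.
From dy/dt = 0: 0.00782·628 - 0.152 = 0.00755z*, so z* = 4.76/0.00755 = 630.

x* ≈ 628, y* ≈ 21.8, z* ≈ 630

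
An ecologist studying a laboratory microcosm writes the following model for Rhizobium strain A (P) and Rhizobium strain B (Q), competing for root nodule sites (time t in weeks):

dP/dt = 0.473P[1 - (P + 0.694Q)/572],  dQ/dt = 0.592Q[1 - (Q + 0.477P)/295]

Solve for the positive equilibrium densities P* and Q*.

P* ≈ 549, Q* ≈ 33.1

Setting both brackets to zero gives the nullclines P + 0.694Q = 572 and 0.477P + Q = 295.
Substituting Q = 295 - 0.477P into the first: P(1 - 0.694·0.477) = 572 - 0.694·295.
So P* = 367/0.669 = 549, and then Q* = 295 - 0.477·549 = 33.1.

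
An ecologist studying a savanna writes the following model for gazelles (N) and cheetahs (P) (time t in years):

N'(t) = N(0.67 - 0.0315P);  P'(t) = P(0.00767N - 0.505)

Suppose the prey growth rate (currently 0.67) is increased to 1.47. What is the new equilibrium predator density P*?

At the interior fixed point, setting dN/dt = 0 with N > 0 fixes P* = (prey growth rate)/(NP coefficient) — independent of the other coefficients.
With the change, P* = 1.47/0.0315 = 46.7; it rises from 21.3.

P* ≈ 46.7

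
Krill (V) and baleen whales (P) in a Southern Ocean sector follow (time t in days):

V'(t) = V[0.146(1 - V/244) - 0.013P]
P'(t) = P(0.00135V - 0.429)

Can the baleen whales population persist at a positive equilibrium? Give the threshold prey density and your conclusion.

The predator equation gives dP/dt > 0 only when V > 0.429/0.00135 = 318.
Without the predator, V → K = 244. Since 244 < 318, the predator cannot invade.

Threshold V = 318; K < 318, so no, the predator goes extinct.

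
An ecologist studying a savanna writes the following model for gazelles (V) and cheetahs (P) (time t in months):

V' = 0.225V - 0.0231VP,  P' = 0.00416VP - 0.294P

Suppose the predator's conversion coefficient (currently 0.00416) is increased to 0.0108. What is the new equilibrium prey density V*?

At the interior fixed point, setting dP/dt = 0 with P > 0 fixes V* = (predator death rate)/(VP coefficient) — independent of the other coefficients.
With the change, V* = 0.294/0.0108 = 27.2; it falls from 70.7.

V* ≈ 27.2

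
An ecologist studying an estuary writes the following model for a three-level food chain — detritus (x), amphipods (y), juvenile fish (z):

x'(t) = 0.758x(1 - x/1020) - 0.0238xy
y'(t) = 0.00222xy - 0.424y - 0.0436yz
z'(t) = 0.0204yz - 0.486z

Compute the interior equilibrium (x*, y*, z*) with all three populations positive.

From dz/dt = 0: 0.0204y* = 0.486, so y* = 23.8.
From dx/dt = 0: 0.758(1 - x*/1020) = 0.0238·23.8, giving x* = 1020·(1 - 0.748) = 257.
From dy/dt = 0: 0.00222·257 - 0.424 = 0.0436z*, so z* = 0.147/0.0436 = 3.36.

x* ≈ 257, y* ≈ 23.8, z* ≈ 3.36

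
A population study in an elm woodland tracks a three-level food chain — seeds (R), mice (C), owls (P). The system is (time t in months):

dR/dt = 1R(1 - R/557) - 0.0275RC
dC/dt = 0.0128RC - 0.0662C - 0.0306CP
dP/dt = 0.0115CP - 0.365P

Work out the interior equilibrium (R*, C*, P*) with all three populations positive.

From dP/dt = 0: 0.0115C* = 0.365, so C* = 31.7.
From dR/dt = 0: 1(1 - R*/557) = 0.0275·31.7, giving R* = 557·(1 - 0.873) = 70.8.
From dC/dt = 0: 0.0128·70.8 - 0.0662 = 0.0306P*, so P* = 0.84/0.0306 = 27.5.

R* ≈ 70.8, C* ≈ 31.7, P* ≈ 27.5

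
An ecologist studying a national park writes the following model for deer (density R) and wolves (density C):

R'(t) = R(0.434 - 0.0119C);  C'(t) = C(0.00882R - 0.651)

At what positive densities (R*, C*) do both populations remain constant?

Set dC/dt = 0 with C > 0: 0.00882R - 0.651 = 0, so R* = 0.651/0.00882 = 73.8.
Set dR/dt = 0 with R > 0: 0.434 - 0.0119C = 0, so C* = 0.434/0.0119 = 36.5.

R* ≈ 73.8, C* ≈ 36.5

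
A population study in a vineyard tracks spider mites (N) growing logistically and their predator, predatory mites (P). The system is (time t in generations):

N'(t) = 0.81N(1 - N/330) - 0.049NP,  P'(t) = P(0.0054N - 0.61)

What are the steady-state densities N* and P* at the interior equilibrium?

From dP/dt = 0 with P > 0: 0.0054N* = 0.61, so N* = 113.
Substitute into dN/dt = 0: 0.81(1 - 113/330) = 0.049P*.
The bracket is 0.658, giving P* = 0.533/0.049 = 10.9.

N* ≈ 113, P* ≈ 10.9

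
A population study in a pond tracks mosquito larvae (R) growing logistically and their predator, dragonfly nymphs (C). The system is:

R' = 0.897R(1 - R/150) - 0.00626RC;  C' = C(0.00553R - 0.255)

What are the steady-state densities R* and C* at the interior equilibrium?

R* ≈ 46.1, C* ≈ 99.2

From dC/dt = 0 with C > 0: 0.00553R* = 0.255, so R* = 46.1.
Substitute into dR/dt = 0: 0.897(1 - 46.1/150) = 0.00626C*.
The bracket is 0.693, giving C* = 0.621/0.00626 = 99.2.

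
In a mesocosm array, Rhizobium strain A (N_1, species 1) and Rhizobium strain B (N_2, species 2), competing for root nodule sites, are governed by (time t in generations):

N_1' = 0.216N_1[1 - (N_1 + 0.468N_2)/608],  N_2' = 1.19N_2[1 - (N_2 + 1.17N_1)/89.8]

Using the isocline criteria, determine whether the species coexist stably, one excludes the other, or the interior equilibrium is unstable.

Compare the nullcline intercepts: K1/α12 = 608/0.468 = 1300 > K2 = 89.8; K2/α21 = 89.8/1.17 = 76.8 < K1 = 608.
Since the inequalities point opposite ways, species 1 can invade but species 2 cannot.

species 1 excludes species 2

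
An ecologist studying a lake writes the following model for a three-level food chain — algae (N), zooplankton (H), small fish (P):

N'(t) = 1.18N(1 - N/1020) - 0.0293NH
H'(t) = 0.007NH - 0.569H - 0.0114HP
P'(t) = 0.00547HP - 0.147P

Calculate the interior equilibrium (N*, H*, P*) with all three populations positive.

N* ≈ 339, H* ≈ 26.9, P* ≈ 158

From dP/dt = 0: 0.00547H* = 0.147, so H* = 26.9.
From dN/dt = 0: 1.18(1 - N*/1020) = 0.0293·26.9, giving N* = 1020·(1 - 0.667) = 339.
From dH/dt = 0: 0.007·339 - 0.569 = 0.0114P*, so P* = 1.81/0.0114 = 158.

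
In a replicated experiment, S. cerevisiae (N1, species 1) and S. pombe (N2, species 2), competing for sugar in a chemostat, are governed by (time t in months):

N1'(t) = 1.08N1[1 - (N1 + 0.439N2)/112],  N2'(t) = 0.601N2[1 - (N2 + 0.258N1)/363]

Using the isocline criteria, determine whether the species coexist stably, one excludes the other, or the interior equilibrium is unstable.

species 2 excludes species 1

Compare the nullcline intercepts: K1/α12 = 112/0.439 = 255 < K2 = 363; K2/α21 = 363/0.258 = 1410 > K1 = 112.
Since the inequalities point opposite ways, species 2 can invade but species 1 cannot.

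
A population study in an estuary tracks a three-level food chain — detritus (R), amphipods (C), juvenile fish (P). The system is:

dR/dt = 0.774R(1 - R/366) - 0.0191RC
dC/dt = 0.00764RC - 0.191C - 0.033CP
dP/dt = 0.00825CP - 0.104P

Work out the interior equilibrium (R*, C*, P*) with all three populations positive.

R* ≈ 252, C* ≈ 12.6, P* ≈ 52.6

From dP/dt = 0: 0.00825C* = 0.104, so C* = 12.6.
From dR/dt = 0: 0.774(1 - R*/366) = 0.0191·12.6, giving R* = 366·(1 - 0.311) = 252.
From dC/dt = 0: 0.00764·252 - 0.191 = 0.033P*, so P* = 1.74/0.033 = 52.6.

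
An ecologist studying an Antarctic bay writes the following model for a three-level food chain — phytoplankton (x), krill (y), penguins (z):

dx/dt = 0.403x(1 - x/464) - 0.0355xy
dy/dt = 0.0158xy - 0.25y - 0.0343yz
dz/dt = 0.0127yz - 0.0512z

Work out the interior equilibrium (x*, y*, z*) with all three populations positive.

From dz/dt = 0: 0.0127y* = 0.0512, so y* = 4.03.
From dx/dt = 0: 0.403(1 - x*/464) = 0.0355·4.03, giving x* = 464·(1 - 0.355) = 299.
From dy/dt = 0: 0.0158·299 - 0.25 = 0.0343z*, so z* = 4.48/0.0343 = 131.

x* ≈ 299, y* ≈ 4.03, z* ≈ 131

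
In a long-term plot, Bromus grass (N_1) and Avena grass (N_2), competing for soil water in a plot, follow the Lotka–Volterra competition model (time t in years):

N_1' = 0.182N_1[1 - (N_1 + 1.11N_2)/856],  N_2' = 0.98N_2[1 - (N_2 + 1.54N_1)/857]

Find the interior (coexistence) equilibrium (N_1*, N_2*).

N_1* ≈ 134, N_2* ≈ 650

Setting both brackets to zero gives the nullclines N_1 + 1.11N_2 = 856 and 1.54N_1 + N_2 = 857.
Substituting N_2 = 857 - 1.54N_1 into the first: N_1(1 - 1.11·1.54) = 856 - 1.11·857.
So N_1* = -95.3/-0.709 = 134, and then N_2* = 857 - 1.54·134 = 650.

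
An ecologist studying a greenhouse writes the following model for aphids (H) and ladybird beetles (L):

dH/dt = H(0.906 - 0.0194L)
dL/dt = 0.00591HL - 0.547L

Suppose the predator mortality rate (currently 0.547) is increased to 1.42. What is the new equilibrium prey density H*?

At the interior fixed point, setting dL/dt = 0 with L > 0 fixes H* = (predator death rate)/(HL coefficient) — independent of the other coefficients.
With the change, H* = 1.42/0.00591 = 240; it rises from 92.6.

H* ≈ 240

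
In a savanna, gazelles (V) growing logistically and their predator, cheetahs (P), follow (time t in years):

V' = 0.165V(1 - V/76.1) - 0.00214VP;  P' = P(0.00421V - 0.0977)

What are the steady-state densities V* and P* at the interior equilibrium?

V* ≈ 23.2, P* ≈ 53.6

From dP/dt = 0 with P > 0: 0.00421V* = 0.0977, so V* = 23.2.
Substitute into dV/dt = 0: 0.165(1 - 23.2/76.1) = 0.00214P*.
The bracket is 0.695, giving P* = 0.115/0.00214 = 53.6.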